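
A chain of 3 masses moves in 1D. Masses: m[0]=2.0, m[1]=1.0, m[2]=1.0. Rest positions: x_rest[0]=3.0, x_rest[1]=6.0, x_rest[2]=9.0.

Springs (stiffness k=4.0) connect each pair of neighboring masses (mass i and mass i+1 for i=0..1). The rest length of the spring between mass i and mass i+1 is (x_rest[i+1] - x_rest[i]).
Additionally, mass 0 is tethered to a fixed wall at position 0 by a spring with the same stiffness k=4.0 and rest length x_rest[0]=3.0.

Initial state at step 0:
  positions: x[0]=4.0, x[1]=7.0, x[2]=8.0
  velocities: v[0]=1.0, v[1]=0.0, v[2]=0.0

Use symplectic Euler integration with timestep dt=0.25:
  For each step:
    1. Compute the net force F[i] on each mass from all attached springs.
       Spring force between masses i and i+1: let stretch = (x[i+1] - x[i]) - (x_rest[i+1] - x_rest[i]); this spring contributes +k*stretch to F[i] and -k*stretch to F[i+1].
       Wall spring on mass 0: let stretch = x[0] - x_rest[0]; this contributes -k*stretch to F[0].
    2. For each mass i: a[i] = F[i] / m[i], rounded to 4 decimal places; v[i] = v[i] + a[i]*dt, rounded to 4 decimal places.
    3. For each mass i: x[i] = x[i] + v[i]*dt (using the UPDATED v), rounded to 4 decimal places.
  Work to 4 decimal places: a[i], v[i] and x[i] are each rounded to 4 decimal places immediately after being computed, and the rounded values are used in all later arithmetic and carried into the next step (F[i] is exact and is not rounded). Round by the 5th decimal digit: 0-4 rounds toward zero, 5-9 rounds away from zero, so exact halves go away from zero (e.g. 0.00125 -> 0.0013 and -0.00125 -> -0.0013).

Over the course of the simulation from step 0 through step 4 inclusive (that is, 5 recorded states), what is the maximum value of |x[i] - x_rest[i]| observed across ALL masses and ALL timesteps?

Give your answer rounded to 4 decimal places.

Answer: 1.2696

Derivation:
Step 0: x=[4.0000 7.0000 8.0000] v=[1.0000 0.0000 0.0000]
Step 1: x=[4.1250 6.5000 8.5000] v=[0.5000 -2.0000 2.0000]
Step 2: x=[4.0313 5.9063 9.2500] v=[-0.3750 -2.3750 3.0000]
Step 3: x=[3.6680 5.6797 9.9141] v=[-1.4532 -0.9063 2.6563]
Step 4: x=[3.0977 6.0088 10.2696] v=[-2.2814 1.3164 1.4219]
Max displacement = 1.2696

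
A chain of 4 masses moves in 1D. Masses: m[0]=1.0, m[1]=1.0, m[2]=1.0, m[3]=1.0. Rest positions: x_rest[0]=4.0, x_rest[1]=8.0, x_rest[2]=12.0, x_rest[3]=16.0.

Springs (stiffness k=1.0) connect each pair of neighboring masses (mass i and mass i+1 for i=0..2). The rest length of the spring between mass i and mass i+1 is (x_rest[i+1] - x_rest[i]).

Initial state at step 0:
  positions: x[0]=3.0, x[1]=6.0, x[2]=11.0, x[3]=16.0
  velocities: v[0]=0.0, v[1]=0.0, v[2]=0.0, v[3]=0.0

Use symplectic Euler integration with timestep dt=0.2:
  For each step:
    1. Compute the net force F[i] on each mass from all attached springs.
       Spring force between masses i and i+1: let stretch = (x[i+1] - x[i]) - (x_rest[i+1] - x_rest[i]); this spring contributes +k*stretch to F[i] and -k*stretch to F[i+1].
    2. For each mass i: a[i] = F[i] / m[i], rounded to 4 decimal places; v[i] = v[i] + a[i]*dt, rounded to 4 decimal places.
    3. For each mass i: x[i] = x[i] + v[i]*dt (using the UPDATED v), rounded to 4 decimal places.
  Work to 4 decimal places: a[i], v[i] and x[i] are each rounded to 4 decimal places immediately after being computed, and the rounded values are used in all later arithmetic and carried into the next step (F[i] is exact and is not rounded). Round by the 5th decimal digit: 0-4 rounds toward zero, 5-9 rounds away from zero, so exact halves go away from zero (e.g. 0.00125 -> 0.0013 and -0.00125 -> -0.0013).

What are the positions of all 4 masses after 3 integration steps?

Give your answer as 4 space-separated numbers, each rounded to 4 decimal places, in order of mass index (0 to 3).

Step 0: x=[3.0000 6.0000 11.0000 16.0000] v=[0.0000 0.0000 0.0000 0.0000]
Step 1: x=[2.9600 6.0800 11.0000 15.9600] v=[-0.2000 0.4000 0.0000 -0.2000]
Step 2: x=[2.8848 6.2320 11.0016 15.8816] v=[-0.3760 0.7600 0.0080 -0.3920]
Step 3: x=[2.7835 6.4409 11.0076 15.7680] v=[-0.5066 1.0445 0.0301 -0.5680]

Answer: 2.7835 6.4409 11.0076 15.7680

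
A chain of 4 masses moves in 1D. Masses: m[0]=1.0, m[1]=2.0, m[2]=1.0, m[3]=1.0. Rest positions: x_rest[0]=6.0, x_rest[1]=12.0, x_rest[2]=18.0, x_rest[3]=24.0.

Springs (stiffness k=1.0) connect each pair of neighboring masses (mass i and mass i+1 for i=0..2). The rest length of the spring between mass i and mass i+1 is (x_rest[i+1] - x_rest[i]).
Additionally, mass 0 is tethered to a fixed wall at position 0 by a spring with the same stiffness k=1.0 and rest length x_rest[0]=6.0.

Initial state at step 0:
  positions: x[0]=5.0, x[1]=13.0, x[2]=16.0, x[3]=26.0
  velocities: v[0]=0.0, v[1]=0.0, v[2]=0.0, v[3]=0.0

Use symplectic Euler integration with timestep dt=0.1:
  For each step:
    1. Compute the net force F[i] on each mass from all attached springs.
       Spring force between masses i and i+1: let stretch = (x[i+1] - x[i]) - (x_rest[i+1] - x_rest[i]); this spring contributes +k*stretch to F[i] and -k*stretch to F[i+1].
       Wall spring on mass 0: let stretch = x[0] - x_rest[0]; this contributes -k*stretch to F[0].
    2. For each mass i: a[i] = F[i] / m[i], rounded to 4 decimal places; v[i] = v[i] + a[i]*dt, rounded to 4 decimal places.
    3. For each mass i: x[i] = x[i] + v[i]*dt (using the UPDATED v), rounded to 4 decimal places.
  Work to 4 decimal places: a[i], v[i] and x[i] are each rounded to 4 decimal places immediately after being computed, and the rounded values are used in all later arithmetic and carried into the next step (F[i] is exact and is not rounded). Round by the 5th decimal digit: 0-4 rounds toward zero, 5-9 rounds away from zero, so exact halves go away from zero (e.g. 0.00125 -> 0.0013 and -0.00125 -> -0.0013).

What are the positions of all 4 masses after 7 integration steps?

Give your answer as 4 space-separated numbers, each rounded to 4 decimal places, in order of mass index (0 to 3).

Answer: 5.7379 12.3900 17.7140 25.0121

Derivation:
Step 0: x=[5.0000 13.0000 16.0000 26.0000] v=[0.0000 0.0000 0.0000 0.0000]
Step 1: x=[5.0300 12.9750 16.0700 25.9600] v=[0.3000 -0.2500 0.7000 -0.4000]
Step 2: x=[5.0892 12.9258 16.2080 25.8811] v=[0.5915 -0.4925 1.3795 -0.7890]
Step 3: x=[5.1758 12.8538 16.4099 25.7655] v=[0.8662 -0.7202 2.0186 -1.1563]
Step 4: x=[5.2874 12.7612 16.6698 25.6163] v=[1.1164 -0.9263 2.5986 -1.4919]
Step 5: x=[5.4209 12.6507 16.9800 25.4376] v=[1.3350 -1.1046 3.1024 -1.7866]
Step 6: x=[5.5725 12.5257 17.3315 25.2344] v=[1.5159 -1.2496 3.5152 -2.0324]
Step 7: x=[5.7379 12.3900 17.7140 25.0121] v=[1.6540 -1.3570 3.8249 -2.2227]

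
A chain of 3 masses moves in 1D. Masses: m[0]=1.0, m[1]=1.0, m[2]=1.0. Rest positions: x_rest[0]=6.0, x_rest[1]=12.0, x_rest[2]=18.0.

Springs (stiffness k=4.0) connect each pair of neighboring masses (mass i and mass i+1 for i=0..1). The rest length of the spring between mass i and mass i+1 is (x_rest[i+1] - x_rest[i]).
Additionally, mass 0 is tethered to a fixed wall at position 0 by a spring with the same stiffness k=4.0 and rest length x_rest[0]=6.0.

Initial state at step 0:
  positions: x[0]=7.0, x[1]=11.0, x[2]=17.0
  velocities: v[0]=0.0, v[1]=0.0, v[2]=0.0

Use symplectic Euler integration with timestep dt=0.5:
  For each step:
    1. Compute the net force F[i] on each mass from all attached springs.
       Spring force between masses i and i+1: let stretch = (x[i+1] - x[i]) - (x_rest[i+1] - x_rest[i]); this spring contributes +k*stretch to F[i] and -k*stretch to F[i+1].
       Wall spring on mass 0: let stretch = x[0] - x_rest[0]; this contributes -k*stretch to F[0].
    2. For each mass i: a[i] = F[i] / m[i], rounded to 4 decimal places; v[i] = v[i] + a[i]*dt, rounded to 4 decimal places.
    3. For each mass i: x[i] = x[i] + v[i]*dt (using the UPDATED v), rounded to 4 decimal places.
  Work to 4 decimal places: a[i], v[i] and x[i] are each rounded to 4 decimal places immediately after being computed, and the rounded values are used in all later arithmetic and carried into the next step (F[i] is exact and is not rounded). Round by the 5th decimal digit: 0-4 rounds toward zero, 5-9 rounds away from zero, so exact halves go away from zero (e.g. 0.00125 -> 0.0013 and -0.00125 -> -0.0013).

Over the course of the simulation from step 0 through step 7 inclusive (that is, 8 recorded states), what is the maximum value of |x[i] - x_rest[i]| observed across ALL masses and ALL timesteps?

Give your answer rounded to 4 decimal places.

Answer: 2.0000

Derivation:
Step 0: x=[7.0000 11.0000 17.0000] v=[0.0000 0.0000 0.0000]
Step 1: x=[4.0000 13.0000 17.0000] v=[-6.0000 4.0000 0.0000]
Step 2: x=[6.0000 10.0000 19.0000] v=[4.0000 -6.0000 4.0000]
Step 3: x=[6.0000 12.0000 18.0000] v=[0.0000 4.0000 -2.0000]
Step 4: x=[6.0000 14.0000 17.0000] v=[0.0000 4.0000 -2.0000]
Step 5: x=[8.0000 11.0000 19.0000] v=[4.0000 -6.0000 4.0000]
Step 6: x=[5.0000 13.0000 19.0000] v=[-6.0000 4.0000 0.0000]
Step 7: x=[5.0000 13.0000 19.0000] v=[0.0000 0.0000 0.0000]
Max displacement = 2.0000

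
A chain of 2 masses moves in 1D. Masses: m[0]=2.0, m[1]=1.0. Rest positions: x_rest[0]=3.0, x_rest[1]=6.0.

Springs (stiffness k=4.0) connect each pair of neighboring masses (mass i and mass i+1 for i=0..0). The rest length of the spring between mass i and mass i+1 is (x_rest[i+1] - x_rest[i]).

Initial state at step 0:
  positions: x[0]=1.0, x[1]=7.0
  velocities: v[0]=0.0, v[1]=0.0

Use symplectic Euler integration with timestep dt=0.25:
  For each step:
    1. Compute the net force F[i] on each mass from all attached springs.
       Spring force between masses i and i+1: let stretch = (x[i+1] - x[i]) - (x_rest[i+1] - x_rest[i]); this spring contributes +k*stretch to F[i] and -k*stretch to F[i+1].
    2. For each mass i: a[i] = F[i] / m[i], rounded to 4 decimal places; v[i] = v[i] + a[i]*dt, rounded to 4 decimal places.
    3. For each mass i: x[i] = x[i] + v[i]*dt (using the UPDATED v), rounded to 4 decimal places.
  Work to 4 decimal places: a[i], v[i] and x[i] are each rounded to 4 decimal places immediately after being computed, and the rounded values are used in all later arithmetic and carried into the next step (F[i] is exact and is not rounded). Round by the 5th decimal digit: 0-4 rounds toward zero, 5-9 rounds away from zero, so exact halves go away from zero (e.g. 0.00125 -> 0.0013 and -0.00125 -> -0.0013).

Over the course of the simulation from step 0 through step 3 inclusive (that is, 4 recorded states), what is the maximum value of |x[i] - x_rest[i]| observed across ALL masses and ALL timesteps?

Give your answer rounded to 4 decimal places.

Step 0: x=[1.0000 7.0000] v=[0.0000 0.0000]
Step 1: x=[1.3750 6.2500] v=[1.5000 -3.0000]
Step 2: x=[1.9844 5.0313] v=[2.4375 -4.8750]
Step 3: x=[2.5997 3.8008] v=[2.4610 -4.9219]
Max displacement = 2.1992

Answer: 2.1992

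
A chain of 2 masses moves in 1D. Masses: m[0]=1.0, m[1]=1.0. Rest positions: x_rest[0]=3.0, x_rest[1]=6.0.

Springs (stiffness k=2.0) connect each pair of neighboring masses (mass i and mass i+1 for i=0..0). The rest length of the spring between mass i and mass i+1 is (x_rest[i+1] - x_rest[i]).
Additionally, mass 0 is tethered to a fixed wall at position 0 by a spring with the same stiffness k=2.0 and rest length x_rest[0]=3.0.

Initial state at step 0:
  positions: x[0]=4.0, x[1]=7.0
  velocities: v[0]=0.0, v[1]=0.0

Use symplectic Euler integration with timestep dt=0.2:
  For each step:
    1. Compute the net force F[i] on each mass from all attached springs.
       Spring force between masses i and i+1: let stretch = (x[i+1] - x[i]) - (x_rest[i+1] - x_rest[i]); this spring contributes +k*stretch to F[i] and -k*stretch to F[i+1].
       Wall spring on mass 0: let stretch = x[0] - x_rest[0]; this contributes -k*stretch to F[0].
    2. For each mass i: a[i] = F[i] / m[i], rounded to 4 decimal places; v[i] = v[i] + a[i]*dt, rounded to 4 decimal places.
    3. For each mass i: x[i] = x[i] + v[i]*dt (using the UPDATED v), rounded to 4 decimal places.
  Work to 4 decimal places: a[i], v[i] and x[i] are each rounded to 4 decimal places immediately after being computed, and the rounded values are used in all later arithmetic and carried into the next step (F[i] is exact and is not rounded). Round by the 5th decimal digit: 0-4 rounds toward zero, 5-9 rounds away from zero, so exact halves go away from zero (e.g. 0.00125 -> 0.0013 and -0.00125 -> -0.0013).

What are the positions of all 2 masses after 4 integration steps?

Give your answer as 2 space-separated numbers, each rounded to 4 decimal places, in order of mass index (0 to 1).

Step 0: x=[4.0000 7.0000] v=[0.0000 0.0000]
Step 1: x=[3.9200 7.0000] v=[-0.4000 0.0000]
Step 2: x=[3.7728 6.9936] v=[-0.7360 -0.0320]
Step 3: x=[3.5814 6.9695] v=[-0.9568 -0.1203]
Step 4: x=[3.3746 6.9144] v=[-1.0341 -0.2755]

Answer: 3.3746 6.9144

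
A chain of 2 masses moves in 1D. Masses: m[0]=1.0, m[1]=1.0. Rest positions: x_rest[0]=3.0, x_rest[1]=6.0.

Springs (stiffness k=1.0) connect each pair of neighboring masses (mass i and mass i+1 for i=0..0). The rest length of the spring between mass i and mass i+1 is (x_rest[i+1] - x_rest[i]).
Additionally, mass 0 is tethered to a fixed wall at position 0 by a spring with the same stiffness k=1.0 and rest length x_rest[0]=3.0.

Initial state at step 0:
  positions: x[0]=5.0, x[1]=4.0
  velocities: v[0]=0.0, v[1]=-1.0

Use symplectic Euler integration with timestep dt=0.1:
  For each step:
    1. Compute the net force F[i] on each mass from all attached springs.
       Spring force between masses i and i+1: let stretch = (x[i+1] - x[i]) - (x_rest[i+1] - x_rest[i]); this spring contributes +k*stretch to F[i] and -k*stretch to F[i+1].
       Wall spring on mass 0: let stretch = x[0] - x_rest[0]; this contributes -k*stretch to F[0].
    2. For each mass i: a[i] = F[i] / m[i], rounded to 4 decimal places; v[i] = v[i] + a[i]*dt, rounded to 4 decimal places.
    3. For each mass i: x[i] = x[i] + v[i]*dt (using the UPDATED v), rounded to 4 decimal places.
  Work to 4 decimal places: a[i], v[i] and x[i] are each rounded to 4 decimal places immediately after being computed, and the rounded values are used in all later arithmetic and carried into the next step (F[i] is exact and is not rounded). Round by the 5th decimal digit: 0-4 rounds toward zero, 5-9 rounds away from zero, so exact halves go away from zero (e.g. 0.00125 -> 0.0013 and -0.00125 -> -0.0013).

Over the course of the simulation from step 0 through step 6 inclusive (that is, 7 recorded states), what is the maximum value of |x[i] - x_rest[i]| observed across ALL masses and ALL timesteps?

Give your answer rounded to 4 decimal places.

Answer: 2.0800

Derivation:
Step 0: x=[5.0000 4.0000] v=[0.0000 -1.0000]
Step 1: x=[4.9400 3.9400] v=[-0.6000 -0.6000]
Step 2: x=[4.8206 3.9200] v=[-1.1940 -0.2000]
Step 3: x=[4.6440 3.9390] v=[-1.7661 0.1901]
Step 4: x=[4.4139 3.9951] v=[-2.3010 0.5606]
Step 5: x=[4.1355 4.0854] v=[-2.7843 0.9025]
Step 6: x=[3.8152 4.2062] v=[-3.2029 1.2075]
Max displacement = 2.0800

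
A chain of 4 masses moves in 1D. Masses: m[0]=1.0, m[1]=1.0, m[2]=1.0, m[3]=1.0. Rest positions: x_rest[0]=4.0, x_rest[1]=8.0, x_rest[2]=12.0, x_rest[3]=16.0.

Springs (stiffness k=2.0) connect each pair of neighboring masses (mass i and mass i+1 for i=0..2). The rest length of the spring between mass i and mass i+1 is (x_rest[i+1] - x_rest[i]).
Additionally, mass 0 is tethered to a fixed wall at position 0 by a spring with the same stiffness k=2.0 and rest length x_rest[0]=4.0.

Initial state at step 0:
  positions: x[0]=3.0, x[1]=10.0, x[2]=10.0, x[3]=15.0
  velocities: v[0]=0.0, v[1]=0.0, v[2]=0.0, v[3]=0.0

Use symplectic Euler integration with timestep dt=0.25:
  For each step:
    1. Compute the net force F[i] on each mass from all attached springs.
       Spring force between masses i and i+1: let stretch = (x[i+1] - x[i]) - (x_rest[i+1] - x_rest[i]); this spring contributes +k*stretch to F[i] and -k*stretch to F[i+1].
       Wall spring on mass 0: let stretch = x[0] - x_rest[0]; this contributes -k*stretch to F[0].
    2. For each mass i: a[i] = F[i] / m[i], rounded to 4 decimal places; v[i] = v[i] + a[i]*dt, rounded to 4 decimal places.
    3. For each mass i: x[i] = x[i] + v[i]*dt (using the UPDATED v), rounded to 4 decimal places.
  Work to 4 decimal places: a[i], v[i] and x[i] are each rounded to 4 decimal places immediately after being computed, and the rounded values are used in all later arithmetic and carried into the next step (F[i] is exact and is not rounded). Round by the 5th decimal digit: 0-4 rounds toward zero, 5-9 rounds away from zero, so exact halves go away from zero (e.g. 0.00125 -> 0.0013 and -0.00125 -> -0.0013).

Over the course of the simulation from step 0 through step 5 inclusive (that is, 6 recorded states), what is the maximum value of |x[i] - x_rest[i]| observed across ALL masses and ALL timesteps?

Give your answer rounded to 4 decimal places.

Answer: 2.3720

Derivation:
Step 0: x=[3.0000 10.0000 10.0000 15.0000] v=[0.0000 0.0000 0.0000 0.0000]
Step 1: x=[3.5000 9.1250 10.6250 14.8750] v=[2.0000 -3.5000 2.5000 -0.5000]
Step 2: x=[4.2656 7.7344 11.5938 14.7188] v=[3.0625 -5.5625 3.8750 -0.6250]
Step 3: x=[4.9316 6.3926 12.4708 14.6719] v=[2.6641 -5.3672 3.5078 -0.1875]
Step 4: x=[5.1638 5.6280 12.8631 14.8499] v=[0.9288 -3.0586 1.5693 0.7120]
Step 5: x=[4.8086 5.7097 12.5994 15.2796] v=[-1.4210 0.3269 -1.0549 1.7186]
Max displacement = 2.3720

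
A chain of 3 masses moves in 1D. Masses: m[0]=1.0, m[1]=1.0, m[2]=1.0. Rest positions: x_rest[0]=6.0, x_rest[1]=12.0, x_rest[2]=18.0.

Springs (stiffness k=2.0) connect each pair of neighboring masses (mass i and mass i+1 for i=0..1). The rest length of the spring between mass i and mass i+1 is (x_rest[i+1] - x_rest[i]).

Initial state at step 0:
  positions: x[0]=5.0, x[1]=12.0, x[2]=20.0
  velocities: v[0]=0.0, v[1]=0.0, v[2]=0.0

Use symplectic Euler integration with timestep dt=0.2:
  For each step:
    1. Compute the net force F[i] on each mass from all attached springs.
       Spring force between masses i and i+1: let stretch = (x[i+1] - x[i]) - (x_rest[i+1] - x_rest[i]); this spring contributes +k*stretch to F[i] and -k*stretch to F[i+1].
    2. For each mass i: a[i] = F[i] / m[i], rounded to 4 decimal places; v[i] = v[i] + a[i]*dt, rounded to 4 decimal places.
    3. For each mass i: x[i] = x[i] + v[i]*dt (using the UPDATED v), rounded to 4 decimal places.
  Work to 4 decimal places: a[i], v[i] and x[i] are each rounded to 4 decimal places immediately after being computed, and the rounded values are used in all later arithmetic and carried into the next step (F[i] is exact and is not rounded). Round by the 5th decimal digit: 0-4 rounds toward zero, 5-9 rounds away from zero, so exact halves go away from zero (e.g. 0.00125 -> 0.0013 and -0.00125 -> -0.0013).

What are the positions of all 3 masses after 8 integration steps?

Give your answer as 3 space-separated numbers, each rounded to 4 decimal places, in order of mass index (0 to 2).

Answer: 7.3798 12.4998 17.1203

Derivation:
Step 0: x=[5.0000 12.0000 20.0000] v=[0.0000 0.0000 0.0000]
Step 1: x=[5.0800 12.0800 19.8400] v=[0.4000 0.4000 -0.8000]
Step 2: x=[5.2400 12.2208 19.5392] v=[0.8000 0.7040 -1.5040]
Step 3: x=[5.4785 12.3886 19.1329] v=[1.1923 0.8390 -2.0314]
Step 4: x=[5.7898 12.5431 18.6671] v=[1.5563 0.7727 -2.3291]
Step 5: x=[6.1613 12.6473 18.1914] v=[1.8576 0.5210 -2.3787]
Step 6: x=[6.5717 12.6761 17.7521] v=[2.0520 0.1442 -2.1963]
Step 7: x=[6.9905 12.6227 17.3868] v=[2.0938 -0.2672 -1.8267]
Step 8: x=[7.3798 12.4998 17.1203] v=[1.9467 -0.6144 -1.3323]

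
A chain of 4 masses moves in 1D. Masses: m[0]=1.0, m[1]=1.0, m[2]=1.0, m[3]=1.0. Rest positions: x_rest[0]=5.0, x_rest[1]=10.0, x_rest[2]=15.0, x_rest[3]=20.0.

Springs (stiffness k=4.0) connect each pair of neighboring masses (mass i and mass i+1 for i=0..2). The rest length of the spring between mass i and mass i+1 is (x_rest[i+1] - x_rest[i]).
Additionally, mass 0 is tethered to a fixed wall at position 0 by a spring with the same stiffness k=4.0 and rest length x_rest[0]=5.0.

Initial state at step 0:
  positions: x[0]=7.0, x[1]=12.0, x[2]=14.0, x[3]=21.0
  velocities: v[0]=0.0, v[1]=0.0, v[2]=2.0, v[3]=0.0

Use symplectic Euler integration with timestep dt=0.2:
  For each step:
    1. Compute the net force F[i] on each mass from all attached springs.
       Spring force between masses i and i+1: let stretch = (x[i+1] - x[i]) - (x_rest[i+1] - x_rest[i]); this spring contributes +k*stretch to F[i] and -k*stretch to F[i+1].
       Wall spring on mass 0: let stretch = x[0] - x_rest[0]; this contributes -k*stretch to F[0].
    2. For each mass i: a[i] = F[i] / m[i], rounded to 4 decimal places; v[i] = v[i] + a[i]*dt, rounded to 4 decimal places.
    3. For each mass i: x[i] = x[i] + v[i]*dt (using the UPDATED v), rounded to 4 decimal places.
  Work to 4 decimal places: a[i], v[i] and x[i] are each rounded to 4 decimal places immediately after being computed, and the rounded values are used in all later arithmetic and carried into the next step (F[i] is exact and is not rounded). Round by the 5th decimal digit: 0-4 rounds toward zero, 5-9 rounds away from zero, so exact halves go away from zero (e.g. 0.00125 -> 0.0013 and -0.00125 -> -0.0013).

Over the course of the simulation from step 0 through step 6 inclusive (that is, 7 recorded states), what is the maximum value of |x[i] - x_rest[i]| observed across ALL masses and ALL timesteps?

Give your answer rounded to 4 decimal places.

Answer: 3.1208

Derivation:
Step 0: x=[7.0000 12.0000 14.0000 21.0000] v=[0.0000 0.0000 2.0000 0.0000]
Step 1: x=[6.6800 11.5200 15.2000 20.6800] v=[-1.6000 -2.4000 6.0000 -1.6000]
Step 2: x=[6.0656 10.8544 16.6880 20.2832] v=[-3.0720 -3.3280 7.4400 -1.9840]
Step 3: x=[5.2469 10.3560 17.8179 20.1112] v=[-4.0934 -2.4922 5.6493 -0.8602]
Step 4: x=[4.4062 10.2340 18.1208 20.3722] v=[-4.2036 -0.6100 1.5144 1.3052]
Step 5: x=[3.7929 10.4414 17.5220 21.0730] v=[-3.0663 1.0372 -2.9939 3.5041]
Step 6: x=[3.6365 10.7180 16.3585 22.0057] v=[-0.7818 1.3829 -5.8176 4.6633]
Max displacement = 3.1208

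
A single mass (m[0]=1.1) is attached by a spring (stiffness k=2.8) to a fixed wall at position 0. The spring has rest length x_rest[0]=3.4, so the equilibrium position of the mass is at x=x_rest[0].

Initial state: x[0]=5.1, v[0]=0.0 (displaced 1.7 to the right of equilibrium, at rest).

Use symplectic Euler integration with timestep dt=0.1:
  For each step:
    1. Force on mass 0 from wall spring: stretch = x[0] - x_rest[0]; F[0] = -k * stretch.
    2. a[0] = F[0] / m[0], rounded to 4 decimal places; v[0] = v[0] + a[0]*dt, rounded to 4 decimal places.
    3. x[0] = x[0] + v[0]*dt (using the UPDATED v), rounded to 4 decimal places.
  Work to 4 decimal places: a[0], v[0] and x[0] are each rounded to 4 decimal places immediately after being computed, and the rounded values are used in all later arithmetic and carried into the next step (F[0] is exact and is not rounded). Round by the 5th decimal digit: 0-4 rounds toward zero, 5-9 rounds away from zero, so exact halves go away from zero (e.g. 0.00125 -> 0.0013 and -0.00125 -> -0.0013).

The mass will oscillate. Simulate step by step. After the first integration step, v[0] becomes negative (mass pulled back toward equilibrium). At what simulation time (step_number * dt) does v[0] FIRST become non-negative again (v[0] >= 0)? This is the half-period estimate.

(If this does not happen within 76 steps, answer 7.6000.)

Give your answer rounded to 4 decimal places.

Step 0: x=[5.1000] v=[0.0000]
Step 1: x=[5.0567] v=[-0.4327]
Step 2: x=[4.9713] v=[-0.8544]
Step 3: x=[4.8459] v=[-1.2544]
Step 4: x=[4.6837] v=[-1.6225]
Step 5: x=[4.4888] v=[-1.9493]
Step 6: x=[4.2662] v=[-2.2265]
Step 7: x=[4.0215] v=[-2.4470]
Step 8: x=[3.7610] v=[-2.6052]
Step 9: x=[3.4913] v=[-2.6971]
Step 10: x=[3.2193] v=[-2.7203]
Step 11: x=[2.9519] v=[-2.6743]
Step 12: x=[2.6959] v=[-2.5602]
Step 13: x=[2.4578] v=[-2.3810]
Step 14: x=[2.2437] v=[-2.1412]
Step 15: x=[2.0590] v=[-1.8469]
Step 16: x=[1.9084] v=[-1.5056]
Step 17: x=[1.7958] v=[-1.1259]
Step 18: x=[1.7240] v=[-0.7176]
Step 19: x=[1.6949] v=[-0.2910]
Step 20: x=[1.7092] v=[0.1430]
First v>=0 after going negative at step 20, time=2.0000

Answer: 2.0000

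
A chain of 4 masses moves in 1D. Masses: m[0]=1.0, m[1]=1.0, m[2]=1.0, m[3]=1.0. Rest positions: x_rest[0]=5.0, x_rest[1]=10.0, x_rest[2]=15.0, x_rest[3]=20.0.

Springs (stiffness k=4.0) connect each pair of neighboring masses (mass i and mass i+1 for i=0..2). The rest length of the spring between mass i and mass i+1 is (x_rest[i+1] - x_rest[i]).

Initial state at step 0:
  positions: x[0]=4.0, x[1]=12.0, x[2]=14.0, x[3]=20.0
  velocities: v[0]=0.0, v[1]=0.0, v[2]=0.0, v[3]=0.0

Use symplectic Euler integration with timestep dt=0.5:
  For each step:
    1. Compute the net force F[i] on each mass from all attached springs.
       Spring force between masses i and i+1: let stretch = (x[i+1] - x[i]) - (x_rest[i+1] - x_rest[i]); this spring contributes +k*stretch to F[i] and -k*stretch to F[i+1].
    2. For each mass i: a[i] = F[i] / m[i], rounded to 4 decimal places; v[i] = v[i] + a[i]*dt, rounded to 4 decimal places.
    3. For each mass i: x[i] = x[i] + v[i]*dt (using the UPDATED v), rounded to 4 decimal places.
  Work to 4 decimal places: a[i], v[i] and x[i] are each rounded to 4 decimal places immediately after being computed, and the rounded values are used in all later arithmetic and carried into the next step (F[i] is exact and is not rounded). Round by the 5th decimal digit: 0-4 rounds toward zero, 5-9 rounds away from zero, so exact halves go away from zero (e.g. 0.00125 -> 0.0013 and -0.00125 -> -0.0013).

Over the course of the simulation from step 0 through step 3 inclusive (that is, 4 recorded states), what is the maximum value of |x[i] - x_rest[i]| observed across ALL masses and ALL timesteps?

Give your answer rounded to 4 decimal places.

Answer: 4.0000

Derivation:
Step 0: x=[4.0000 12.0000 14.0000 20.0000] v=[0.0000 0.0000 0.0000 0.0000]
Step 1: x=[7.0000 6.0000 18.0000 19.0000] v=[6.0000 -12.0000 8.0000 -2.0000]
Step 2: x=[4.0000 13.0000 11.0000 22.0000] v=[-6.0000 14.0000 -14.0000 6.0000]
Step 3: x=[5.0000 9.0000 17.0000 19.0000] v=[2.0000 -8.0000 12.0000 -6.0000]
Max displacement = 4.0000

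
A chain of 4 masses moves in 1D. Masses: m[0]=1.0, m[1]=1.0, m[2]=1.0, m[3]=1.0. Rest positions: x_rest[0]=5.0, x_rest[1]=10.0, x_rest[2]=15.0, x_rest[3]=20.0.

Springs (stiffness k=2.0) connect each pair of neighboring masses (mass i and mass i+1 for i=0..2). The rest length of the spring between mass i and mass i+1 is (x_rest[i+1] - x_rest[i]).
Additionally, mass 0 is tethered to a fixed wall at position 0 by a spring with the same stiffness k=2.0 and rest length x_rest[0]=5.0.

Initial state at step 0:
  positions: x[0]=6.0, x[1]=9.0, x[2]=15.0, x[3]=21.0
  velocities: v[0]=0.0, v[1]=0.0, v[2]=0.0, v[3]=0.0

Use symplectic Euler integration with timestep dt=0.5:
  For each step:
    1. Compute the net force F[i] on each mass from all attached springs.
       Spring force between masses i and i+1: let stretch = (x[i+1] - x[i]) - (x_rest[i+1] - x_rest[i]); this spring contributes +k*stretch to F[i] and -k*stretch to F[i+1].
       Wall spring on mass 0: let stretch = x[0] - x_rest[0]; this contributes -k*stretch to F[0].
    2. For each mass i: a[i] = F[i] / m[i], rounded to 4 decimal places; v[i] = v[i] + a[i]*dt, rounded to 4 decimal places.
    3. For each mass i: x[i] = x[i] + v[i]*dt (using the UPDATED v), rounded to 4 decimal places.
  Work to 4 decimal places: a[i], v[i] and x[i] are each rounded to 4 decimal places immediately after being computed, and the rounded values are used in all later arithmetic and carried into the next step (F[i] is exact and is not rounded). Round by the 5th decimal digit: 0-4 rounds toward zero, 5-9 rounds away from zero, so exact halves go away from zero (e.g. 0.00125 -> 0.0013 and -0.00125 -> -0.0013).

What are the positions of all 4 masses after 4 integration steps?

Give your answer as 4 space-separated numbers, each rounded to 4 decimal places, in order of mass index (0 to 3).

Answer: 6.3125 9.5625 15.3750 19.8125

Derivation:
Step 0: x=[6.0000 9.0000 15.0000 21.0000] v=[0.0000 0.0000 0.0000 0.0000]
Step 1: x=[4.5000 10.5000 15.0000 20.5000] v=[-3.0000 3.0000 0.0000 -1.0000]
Step 2: x=[3.7500 11.2500 15.5000 19.7500] v=[-1.5000 1.5000 1.0000 -1.5000]
Step 3: x=[4.8750 10.3750 16.0000 19.3750] v=[2.2500 -1.7500 1.0000 -0.7500]
Step 4: x=[6.3125 9.5625 15.3750 19.8125] v=[2.8750 -1.6250 -1.2500 0.8750]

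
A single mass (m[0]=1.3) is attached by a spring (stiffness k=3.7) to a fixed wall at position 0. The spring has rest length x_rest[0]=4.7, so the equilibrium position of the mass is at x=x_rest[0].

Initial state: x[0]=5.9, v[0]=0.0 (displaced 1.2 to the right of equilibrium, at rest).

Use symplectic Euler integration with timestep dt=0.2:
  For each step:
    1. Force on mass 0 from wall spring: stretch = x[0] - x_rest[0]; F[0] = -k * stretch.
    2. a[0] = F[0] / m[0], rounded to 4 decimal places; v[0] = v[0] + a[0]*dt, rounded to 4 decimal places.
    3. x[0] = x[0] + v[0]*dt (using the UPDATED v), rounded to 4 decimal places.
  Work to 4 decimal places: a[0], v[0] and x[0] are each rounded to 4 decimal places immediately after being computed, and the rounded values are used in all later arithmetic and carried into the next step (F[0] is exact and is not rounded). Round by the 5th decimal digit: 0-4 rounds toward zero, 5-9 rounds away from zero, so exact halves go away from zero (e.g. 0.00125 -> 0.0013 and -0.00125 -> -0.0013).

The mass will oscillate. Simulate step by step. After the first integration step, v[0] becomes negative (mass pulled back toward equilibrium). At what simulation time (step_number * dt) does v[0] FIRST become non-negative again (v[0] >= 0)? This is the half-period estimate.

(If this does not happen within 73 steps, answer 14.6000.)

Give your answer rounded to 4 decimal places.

Step 0: x=[5.9000] v=[0.0000]
Step 1: x=[5.7634] v=[-0.6831]
Step 2: x=[5.5057] v=[-1.2884]
Step 3: x=[5.1563] v=[-1.7470]
Step 4: x=[4.7550] v=[-2.0067]
Step 5: x=[4.3474] v=[-2.0380]
Step 6: x=[3.9799] v=[-1.8373]
Step 7: x=[3.6944] v=[-1.4274]
Step 8: x=[3.5234] v=[-0.8550]
Step 9: x=[3.4864] v=[-0.1852]
Step 10: x=[3.5875] v=[0.5056]
First v>=0 after going negative at step 10, time=2.0000

Answer: 2.0000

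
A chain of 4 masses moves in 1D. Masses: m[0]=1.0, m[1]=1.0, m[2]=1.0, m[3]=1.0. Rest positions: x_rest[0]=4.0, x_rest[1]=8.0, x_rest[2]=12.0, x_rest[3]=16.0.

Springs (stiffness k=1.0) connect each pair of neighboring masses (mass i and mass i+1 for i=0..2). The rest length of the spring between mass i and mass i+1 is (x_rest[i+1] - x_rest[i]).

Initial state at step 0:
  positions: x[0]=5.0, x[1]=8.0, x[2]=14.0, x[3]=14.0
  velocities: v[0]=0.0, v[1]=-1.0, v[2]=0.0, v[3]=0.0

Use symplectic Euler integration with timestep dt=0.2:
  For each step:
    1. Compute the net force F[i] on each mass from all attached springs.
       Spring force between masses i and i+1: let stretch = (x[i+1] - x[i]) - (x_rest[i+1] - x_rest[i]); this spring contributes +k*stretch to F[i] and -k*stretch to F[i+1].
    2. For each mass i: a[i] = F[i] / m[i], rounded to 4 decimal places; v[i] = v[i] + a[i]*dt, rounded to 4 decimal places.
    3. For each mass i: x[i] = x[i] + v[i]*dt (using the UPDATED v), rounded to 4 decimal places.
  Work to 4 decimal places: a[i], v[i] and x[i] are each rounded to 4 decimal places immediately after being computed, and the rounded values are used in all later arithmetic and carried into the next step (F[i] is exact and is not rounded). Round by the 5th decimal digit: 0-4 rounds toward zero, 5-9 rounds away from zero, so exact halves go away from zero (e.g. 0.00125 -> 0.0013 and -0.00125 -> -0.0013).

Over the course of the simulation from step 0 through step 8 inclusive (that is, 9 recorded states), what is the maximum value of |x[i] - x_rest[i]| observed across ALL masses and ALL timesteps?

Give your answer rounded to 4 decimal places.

Answer: 2.2319

Derivation:
Step 0: x=[5.0000 8.0000 14.0000 14.0000] v=[0.0000 -1.0000 0.0000 0.0000]
Step 1: x=[4.9600 7.9200 13.7600 14.1600] v=[-0.2000 -0.4000 -1.2000 0.8000]
Step 2: x=[4.8784 7.9552 13.3024 14.4640] v=[-0.4080 0.1760 -2.2880 1.5200]
Step 3: x=[4.7599 8.0812 12.6774 14.8815] v=[-0.5926 0.6301 -3.1251 2.0877]
Step 4: x=[4.6142 8.2582 11.9567 15.3709] v=[-0.7283 0.8851 -3.6035 2.4469]
Step 5: x=[4.4543 8.4374 11.2246 15.8837] v=[-0.7995 0.8960 -3.6604 2.5641]
Step 6: x=[4.2937 8.5688 10.5674 16.3702] v=[-0.8029 0.6568 -3.2860 2.4323]
Step 7: x=[4.1441 8.6091 10.0624 16.7845] v=[-0.7479 0.2015 -2.5252 2.0717]
Step 8: x=[4.0131 8.5289 9.7681 17.0900] v=[-0.6549 -0.4008 -1.4714 1.5273]
Max displacement = 2.2319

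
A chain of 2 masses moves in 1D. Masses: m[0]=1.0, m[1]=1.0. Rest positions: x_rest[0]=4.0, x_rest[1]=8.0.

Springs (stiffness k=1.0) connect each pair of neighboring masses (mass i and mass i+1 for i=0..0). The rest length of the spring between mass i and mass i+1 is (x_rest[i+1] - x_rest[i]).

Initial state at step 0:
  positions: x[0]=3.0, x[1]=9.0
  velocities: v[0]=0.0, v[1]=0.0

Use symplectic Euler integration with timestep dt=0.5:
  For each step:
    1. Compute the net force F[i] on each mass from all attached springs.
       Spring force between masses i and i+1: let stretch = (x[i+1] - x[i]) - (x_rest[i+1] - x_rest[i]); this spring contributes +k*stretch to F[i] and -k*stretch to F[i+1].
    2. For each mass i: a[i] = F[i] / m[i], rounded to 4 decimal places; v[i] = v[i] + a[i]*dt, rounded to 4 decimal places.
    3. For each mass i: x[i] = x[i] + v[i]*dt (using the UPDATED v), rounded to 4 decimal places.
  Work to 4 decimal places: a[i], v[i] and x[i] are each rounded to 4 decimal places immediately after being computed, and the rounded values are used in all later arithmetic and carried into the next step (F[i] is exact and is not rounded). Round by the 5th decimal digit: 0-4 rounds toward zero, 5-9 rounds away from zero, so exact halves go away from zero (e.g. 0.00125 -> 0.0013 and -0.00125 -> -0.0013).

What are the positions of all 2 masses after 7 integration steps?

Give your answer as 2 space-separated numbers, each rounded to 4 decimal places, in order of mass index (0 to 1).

Step 0: x=[3.0000 9.0000] v=[0.0000 0.0000]
Step 1: x=[3.5000 8.5000] v=[1.0000 -1.0000]
Step 2: x=[4.2500 7.7500] v=[1.5000 -1.5000]
Step 3: x=[4.8750 7.1250] v=[1.2500 -1.2500]
Step 4: x=[5.0625 6.9375] v=[0.3750 -0.3750]
Step 5: x=[4.7188 7.2813] v=[-0.6875 0.6875]
Step 6: x=[4.0157 7.9845] v=[-1.4063 1.4063]
Step 7: x=[3.3048 8.6955] v=[-1.4219 1.4219]

Answer: 3.3048 8.6955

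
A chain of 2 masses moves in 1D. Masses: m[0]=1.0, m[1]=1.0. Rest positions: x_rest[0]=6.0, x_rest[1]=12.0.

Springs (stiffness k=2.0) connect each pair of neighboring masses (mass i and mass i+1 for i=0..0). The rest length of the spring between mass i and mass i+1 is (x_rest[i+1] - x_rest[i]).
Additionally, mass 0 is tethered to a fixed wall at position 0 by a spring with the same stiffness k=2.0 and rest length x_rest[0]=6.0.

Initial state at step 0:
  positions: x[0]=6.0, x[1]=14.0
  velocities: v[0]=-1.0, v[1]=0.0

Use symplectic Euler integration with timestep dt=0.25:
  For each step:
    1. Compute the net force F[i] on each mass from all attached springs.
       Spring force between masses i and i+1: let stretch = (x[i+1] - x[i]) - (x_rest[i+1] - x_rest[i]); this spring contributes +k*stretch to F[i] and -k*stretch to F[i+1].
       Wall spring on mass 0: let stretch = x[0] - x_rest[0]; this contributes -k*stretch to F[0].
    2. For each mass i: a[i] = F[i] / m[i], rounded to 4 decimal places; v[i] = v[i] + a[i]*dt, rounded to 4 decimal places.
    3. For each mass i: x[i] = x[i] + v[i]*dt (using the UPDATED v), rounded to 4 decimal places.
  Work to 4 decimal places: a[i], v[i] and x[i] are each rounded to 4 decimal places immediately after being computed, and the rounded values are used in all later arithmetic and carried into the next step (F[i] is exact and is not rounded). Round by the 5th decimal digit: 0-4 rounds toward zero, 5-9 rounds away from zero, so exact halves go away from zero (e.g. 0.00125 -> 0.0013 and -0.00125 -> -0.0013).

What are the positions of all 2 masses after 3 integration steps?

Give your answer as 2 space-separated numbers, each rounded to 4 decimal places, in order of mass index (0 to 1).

Step 0: x=[6.0000 14.0000] v=[-1.0000 0.0000]
Step 1: x=[6.0000 13.7500] v=[0.0000 -1.0000]
Step 2: x=[6.2188 13.2813] v=[0.8750 -1.8750]
Step 3: x=[6.5430 12.6797] v=[1.2969 -2.4063]

Answer: 6.5430 12.6797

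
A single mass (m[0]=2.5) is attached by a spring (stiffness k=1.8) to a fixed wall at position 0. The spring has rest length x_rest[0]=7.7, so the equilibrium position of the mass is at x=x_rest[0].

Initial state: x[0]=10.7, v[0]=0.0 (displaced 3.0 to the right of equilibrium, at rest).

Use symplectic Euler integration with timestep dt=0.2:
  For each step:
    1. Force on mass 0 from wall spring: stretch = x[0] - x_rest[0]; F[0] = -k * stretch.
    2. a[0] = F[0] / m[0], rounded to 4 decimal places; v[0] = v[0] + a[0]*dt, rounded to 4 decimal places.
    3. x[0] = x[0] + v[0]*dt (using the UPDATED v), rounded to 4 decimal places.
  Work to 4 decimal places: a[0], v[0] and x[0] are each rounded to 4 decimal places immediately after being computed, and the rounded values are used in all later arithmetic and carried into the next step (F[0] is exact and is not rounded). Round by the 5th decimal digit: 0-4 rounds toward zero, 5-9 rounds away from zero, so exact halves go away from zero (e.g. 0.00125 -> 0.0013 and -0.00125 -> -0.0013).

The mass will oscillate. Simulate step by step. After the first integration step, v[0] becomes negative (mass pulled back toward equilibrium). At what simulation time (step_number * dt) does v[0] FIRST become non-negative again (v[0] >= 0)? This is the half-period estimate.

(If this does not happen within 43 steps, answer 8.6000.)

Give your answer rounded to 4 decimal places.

Answer: 3.8000

Derivation:
Step 0: x=[10.7000] v=[0.0000]
Step 1: x=[10.6136] v=[-0.4320]
Step 2: x=[10.4433] v=[-0.8516]
Step 3: x=[10.1940] v=[-1.2466]
Step 4: x=[9.8729] v=[-1.6057]
Step 5: x=[9.4892] v=[-1.9186]
Step 6: x=[9.0540] v=[-2.1762]
Step 7: x=[8.5798] v=[-2.3712]
Step 8: x=[8.0802] v=[-2.4979]
Step 9: x=[7.5697] v=[-2.5526]
Step 10: x=[7.0629] v=[-2.5338]
Step 11: x=[6.5745] v=[-2.4421]
Step 12: x=[6.1185] v=[-2.2800]
Step 13: x=[5.7080] v=[-2.0523]
Step 14: x=[5.3549] v=[-1.7655]
Step 15: x=[5.0693] v=[-1.4278]
Step 16: x=[4.8595] v=[-1.0490]
Step 17: x=[4.7315] v=[-0.6400]
Step 18: x=[4.6890] v=[-0.2125]
Step 19: x=[4.7332] v=[0.2211]
First v>=0 after going negative at step 19, time=3.8000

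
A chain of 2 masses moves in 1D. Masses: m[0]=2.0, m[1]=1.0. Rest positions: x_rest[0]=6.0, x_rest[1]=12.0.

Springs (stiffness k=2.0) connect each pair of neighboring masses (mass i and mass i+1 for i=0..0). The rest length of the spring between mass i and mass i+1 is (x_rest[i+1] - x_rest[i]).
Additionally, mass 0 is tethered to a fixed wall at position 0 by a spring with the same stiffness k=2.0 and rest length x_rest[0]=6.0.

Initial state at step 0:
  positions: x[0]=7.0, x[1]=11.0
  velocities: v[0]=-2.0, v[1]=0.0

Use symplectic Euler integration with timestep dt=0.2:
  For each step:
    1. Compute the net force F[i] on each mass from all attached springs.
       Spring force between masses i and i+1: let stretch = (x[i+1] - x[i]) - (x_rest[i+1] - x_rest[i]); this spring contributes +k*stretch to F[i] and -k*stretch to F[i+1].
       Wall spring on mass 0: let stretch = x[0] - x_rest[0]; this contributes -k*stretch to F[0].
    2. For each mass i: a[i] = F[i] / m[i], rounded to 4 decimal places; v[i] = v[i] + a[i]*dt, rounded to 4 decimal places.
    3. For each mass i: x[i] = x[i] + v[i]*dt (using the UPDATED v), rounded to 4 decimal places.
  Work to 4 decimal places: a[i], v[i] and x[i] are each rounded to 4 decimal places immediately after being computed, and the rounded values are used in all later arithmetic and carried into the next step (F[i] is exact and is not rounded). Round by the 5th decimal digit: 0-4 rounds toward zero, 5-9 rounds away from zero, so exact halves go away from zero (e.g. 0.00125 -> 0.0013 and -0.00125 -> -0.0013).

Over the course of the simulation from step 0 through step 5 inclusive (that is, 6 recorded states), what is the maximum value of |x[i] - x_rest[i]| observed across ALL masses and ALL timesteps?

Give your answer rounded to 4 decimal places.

Answer: 1.7350

Derivation:
Step 0: x=[7.0000 11.0000] v=[-2.0000 0.0000]
Step 1: x=[6.4800 11.1600] v=[-2.6000 0.8000]
Step 2: x=[5.8880 11.4256] v=[-2.9600 1.3280]
Step 3: x=[5.2820 11.7282] v=[-3.0301 1.5130]
Step 4: x=[4.7225 11.9951] v=[-2.7973 1.3345]
Step 5: x=[4.2650 12.1602] v=[-2.2873 0.8255]
Max displacement = 1.7350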